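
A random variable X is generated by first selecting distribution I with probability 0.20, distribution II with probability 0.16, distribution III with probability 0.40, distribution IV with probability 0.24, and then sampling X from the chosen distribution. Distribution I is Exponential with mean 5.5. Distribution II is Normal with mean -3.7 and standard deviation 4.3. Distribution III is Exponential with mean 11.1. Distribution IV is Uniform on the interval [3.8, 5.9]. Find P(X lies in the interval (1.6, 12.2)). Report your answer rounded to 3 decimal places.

0.598

Conditional on each component, P(1.6 < X < 12.2): I: 0.638777; II: 0.108762; III: 0.532592; IV: 1.
By total probability, P(1.6 < X < 12.2) = 0.2·0.638777 + 0.16·0.108762 + 0.4·0.532592 + 0.24·1 = 0.598194.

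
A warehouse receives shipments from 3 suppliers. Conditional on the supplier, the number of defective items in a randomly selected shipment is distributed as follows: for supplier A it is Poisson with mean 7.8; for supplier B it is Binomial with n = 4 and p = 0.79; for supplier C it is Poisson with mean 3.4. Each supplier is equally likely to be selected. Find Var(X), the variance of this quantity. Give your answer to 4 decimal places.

8.5042

Per component, A: μ=7.8, E[X²]=68.64; B: μ=3.16, E[X²]=10.6492; C: μ=3.4, E[X²]=14.96.
E[X] = 0.333333·7.8 + 0.333333·3.16 + 0.333333·3.4 = 4.78667.
E[X²] = 0.333333·68.64 + 0.333333·10.6492 + 0.333333·14.96 = 31.4164.
Var(X) = E[X²] − (E[X])² = 31.4164 − 22.9122 = 8.50422.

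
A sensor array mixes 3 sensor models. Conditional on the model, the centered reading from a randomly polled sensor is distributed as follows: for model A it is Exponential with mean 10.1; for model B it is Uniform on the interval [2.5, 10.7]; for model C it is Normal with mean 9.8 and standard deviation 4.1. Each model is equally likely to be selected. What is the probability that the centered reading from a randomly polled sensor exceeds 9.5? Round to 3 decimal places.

0.355

Conditional on each model, P(X > 9.5): A: 0.390396; B: 0.146341; C: 0.529165.
By total probability, P(X > 9.5) = 0.333333·0.390396 + 0.333333·0.146341 + 0.333333·0.529165 = 0.355301.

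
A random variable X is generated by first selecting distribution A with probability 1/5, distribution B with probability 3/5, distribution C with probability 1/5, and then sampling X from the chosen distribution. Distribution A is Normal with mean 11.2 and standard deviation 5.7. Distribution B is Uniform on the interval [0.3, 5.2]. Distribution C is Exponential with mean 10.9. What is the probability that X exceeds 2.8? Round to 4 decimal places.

0.6345

Conditional on each component, P(X > 2.8): A: 0.929717; B: 0.489796; C: 0.77346.
By total probability, P(X > 2.8) = 0.2·0.929717 + 0.6·0.489796 + 0.2·0.77346 = 0.634513.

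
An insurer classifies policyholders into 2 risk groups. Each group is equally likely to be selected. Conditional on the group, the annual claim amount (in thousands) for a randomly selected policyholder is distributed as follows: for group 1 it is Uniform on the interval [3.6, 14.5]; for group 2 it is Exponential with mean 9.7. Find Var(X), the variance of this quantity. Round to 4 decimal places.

Per component, 1: μ=9.05, E[X²]=91.8033; 2: μ=9.7, E[X²]=188.18.
E[X] = 0.5·9.05 + 0.5·9.7 = 9.375.
E[X²] = 0.5·91.8033 + 0.5·188.18 = 139.992.
Var(X) = E[X²] − (E[X])² = 139.992 − 87.8906 = 52.101.

52.1010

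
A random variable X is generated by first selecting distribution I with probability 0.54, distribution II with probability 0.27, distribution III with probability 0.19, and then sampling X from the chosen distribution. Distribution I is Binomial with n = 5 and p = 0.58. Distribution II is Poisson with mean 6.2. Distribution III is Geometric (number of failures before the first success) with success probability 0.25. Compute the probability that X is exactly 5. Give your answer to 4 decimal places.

Conditional on each component, P(X = 5): I: 0.0656357; II: 0.154936; III: 0.0593262.
By total probability, P(X = 5) = 0.54·0.0656357 + 0.27·0.154936 + 0.19·0.0593262 = 0.0885479.

0.0885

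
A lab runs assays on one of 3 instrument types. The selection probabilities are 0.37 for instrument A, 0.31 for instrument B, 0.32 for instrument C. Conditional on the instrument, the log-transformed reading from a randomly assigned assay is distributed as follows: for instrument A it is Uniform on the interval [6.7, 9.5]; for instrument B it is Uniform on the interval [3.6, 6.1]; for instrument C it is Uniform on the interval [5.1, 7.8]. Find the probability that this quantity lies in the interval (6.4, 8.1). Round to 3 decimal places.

Conditional on each instrument, P(6.4 < X < 8.1): A: 0.5; B: 0; C: 0.518519.
By total probability, P(6.4 < X < 8.1) = 0.37·0.5 + 0.31·0 + 0.32·0.518519 = 0.350926.

0.351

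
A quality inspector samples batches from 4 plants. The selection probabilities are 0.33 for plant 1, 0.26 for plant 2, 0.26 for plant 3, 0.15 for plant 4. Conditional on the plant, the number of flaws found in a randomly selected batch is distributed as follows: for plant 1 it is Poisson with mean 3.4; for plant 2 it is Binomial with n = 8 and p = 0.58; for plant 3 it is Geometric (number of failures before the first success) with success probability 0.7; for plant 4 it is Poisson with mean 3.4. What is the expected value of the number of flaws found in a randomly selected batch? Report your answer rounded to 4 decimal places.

2.9498

Component means — 1: 3.4; 2: 4.64; 3: 0.428571; 4: 3.4.
E[X] = 0.33·3.4 + 0.26·4.64 + 0.26·0.428571 + 0.15·3.4 = 2.94983.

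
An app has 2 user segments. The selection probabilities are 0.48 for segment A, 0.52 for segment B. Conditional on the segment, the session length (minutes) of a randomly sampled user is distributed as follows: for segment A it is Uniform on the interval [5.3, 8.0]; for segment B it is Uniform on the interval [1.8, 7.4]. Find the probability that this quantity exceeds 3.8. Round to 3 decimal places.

Conditional on each segment, P(X > 3.8): A: 1; B: 0.642857.
By total probability, P(X > 3.8) = 0.48·1 + 0.52·0.642857 = 0.814286.

0.814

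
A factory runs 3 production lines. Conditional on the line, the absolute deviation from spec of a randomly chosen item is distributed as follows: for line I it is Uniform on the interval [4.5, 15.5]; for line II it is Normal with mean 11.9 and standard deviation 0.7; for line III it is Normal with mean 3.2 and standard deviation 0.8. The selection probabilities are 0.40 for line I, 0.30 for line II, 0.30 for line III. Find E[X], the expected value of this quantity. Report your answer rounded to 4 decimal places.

Component means — I: 10; II: 11.9; III: 3.2.
E[X] = 0.4·10 + 0.3·11.9 + 0.3·3.2 = 8.53.

8.5300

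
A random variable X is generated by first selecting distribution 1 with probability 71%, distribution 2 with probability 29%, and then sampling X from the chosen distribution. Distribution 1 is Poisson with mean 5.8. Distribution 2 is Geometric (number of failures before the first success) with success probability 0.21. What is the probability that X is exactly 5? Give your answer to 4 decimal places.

0.1363

Conditional on each component, P(X = 5): 1: 0.165596; 2: 0.0646182.
By total probability, P(X = 5) = 0.71·0.165596 + 0.29·0.0646182 = 0.136313.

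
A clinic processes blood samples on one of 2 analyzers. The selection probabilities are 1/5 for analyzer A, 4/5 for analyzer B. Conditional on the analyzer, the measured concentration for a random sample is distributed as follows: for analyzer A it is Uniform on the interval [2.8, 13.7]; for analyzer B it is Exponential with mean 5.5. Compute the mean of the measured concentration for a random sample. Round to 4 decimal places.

6.0500

Component means — A: 8.25; B: 5.5.
E[X] = 0.2·8.25 + 0.8·5.5 = 6.05.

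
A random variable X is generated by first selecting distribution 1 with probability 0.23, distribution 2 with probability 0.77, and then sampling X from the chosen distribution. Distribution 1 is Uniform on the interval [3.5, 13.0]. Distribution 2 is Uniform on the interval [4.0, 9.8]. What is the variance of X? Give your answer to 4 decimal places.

4.2111

Per component, 1: μ=8.25, E[X²]=75.5833; 2: μ=6.9, E[X²]=50.4133.
E[X] = 0.23·8.25 + 0.77·6.9 = 7.2105.
E[X²] = 0.23·75.5833 + 0.77·50.4133 = 56.2024.
Var(X) = E[X²] − (E[X])² = 56.2024 − 51.9913 = 4.21112.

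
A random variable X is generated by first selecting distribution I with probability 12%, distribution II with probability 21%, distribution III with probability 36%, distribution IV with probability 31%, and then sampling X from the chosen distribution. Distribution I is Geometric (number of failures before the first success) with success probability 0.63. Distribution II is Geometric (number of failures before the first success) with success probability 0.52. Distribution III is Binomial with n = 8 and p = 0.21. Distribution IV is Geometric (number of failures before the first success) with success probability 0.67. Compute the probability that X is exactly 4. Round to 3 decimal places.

0.029

Conditional on each component, P(X = 4): I: 0.0118072; II: 0.0276038; III: 0.0530254; IV: 0.00794567.
By total probability, P(X = 4) = 0.12·0.0118072 + 0.21·0.0276038 + 0.36·0.0530254 + 0.31·0.00794567 = 0.0287659.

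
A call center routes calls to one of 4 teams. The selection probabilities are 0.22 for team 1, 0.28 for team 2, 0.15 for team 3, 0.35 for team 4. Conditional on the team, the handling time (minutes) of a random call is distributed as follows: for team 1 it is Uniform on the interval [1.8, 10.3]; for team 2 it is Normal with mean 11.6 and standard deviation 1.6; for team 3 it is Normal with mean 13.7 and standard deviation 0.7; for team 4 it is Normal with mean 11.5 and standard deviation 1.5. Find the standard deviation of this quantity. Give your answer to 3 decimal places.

3.075

Per component, 1: μ=6.05, E[X²]=42.6233; 2: μ=11.6, E[X²]=137.12; 3: μ=13.7, E[X²]=188.18; 4: μ=11.5, E[X²]=134.5.
E[X] = 0.22·6.05 + 0.28·11.6 + 0.15·13.7 + 0.35·11.5 = 10.659.
E[X²] = 0.22·42.6233 + 0.28·137.12 + 0.15·188.18 + 0.35·134.5 = 123.073.
Var(X) = E[X²] − (E[X])² = 123.073 − 113.614 = 9.45845.
SD(X) = √9.45845 = 3.07546.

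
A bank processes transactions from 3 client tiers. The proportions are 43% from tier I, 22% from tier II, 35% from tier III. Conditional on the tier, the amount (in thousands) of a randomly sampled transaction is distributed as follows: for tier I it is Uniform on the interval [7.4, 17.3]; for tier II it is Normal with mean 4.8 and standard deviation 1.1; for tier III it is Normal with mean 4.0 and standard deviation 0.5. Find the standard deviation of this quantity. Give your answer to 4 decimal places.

Per component, I: μ=12.35, E[X²]=160.69; II: μ=4.8, E[X²]=24.25; III: μ=4, E[X²]=16.25.
E[X] = 0.43·12.35 + 0.22·4.8 + 0.35·4 = 7.7665.
E[X²] = 0.43·160.69 + 0.22·24.25 + 0.35·16.25 = 80.1192.
Var(X) = E[X²] − (E[X])² = 80.1192 − 60.3185 = 19.8007.
SD(X) = √19.8007 = 4.4498.

4.4498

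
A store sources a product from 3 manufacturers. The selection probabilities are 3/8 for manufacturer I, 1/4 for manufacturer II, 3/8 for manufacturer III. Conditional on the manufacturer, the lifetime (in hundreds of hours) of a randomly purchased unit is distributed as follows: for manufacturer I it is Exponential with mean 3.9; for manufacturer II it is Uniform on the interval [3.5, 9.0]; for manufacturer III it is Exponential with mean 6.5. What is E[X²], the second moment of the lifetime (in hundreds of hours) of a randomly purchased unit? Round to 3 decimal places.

53.491

For each component E[X²] = Var + (mean)², giving I: 30.42; II: 41.5833; III: 84.5.
Overall E[X²] = 0.375·30.42 + 0.25·41.5833 + 0.375·84.5 = 53.4908.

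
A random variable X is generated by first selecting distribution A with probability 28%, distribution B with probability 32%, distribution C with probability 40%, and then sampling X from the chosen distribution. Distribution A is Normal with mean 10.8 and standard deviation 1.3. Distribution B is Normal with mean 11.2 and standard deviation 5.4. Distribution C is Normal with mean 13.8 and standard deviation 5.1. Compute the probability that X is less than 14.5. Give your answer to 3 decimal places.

Conditional on each component, P(X < 14.5): A: 0.997787; B: 0.729437; C: 0.554585.
By total probability, P(X < 14.5) = 0.28·0.997787 + 0.32·0.729437 + 0.4·0.554585 = 0.734634.

0.735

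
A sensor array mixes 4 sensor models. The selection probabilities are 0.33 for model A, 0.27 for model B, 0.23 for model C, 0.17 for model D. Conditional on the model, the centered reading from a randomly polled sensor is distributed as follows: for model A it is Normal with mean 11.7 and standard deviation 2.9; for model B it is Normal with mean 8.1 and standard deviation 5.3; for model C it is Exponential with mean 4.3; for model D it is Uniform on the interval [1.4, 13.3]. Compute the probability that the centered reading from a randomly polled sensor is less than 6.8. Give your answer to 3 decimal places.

Conditional on each model, P(X < 6.8): A: 0.045547; B: 0.403119; C: 0.794312; D: 0.453782.
By total probability, P(X < 6.8) = 0.33·0.045547 + 0.27·0.403119 + 0.23·0.794312 + 0.17·0.453782 = 0.383707.

0.384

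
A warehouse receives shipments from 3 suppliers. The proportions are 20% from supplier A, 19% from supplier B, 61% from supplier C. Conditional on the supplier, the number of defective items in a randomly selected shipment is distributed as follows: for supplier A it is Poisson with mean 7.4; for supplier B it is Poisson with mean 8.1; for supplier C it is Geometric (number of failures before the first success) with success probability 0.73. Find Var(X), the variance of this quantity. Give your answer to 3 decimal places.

Per component, A: μ=7.4, E[X²]=62.16; B: μ=8.1, E[X²]=73.71; C: μ=0.369863, E[X²]=0.64346.
E[X] = 0.2·7.4 + 0.19·8.1 + 0.61·0.369863 = 3.24462.
E[X²] = 0.2·62.16 + 0.19·73.71 + 0.61·0.64346 = 26.8294.
Var(X) = E[X²] − (E[X])² = 26.8294 − 10.5275 = 16.3019.

16.302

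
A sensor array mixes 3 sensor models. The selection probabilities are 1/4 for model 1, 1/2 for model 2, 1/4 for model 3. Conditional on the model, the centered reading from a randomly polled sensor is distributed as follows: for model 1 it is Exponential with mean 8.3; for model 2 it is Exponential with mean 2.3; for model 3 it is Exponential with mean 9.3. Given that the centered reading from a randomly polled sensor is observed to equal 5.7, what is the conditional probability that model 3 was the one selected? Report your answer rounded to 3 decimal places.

Likelihoods f(5.7 | ·): 1: 0.0606278; 2: 0.0364735; 3: 0.0582555.
Posterior ∝ prior × likelihood. Numerator for 3: 0.25·0.0582555 = 0.0145639.
Normalizing constant: 0.25·0.0606278 + 0.5·0.0364735 + 0.25·0.0582555 = 0.0479575.
P(3 | observation) = 0.0145639 / 0.0479575 = 0.303682.

0.304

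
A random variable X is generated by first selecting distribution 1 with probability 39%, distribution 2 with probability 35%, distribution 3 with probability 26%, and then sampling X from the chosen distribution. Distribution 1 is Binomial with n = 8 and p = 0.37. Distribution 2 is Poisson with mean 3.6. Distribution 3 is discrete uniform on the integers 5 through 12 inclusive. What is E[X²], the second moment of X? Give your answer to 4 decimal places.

30.0903

For each component E[X²] = Var + (mean)², giving 1: 10.6264; 2: 16.56; 3: 77.5.
Overall E[X²] = 0.39·10.6264 + 0.35·16.56 + 0.26·77.5 = 30.0903.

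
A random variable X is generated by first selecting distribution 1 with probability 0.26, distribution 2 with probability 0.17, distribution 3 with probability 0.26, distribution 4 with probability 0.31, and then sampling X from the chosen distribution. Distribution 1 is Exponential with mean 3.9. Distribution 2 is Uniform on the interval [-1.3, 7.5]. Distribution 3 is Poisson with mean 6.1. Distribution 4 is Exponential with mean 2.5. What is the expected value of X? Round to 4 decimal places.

3.9020

Component means — 1: 3.9; 2: 3.1; 3: 6.1; 4: 2.5.
E[X] = 0.26·3.9 + 0.17·3.1 + 0.26·6.1 + 0.31·2.5 = 3.902.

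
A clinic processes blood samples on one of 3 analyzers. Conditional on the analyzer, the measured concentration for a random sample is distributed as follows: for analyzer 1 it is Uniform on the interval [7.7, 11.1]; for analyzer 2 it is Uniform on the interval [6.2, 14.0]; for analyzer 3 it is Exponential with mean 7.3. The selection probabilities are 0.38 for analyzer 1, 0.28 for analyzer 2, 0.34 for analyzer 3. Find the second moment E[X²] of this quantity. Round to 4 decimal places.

For each component E[X²] = Var + (mean)², giving 1: 89.3233; 2: 107.08; 3: 106.58.
Overall E[X²] = 0.38·89.3233 + 0.28·107.08 + 0.34·106.58 = 100.162.

100.1625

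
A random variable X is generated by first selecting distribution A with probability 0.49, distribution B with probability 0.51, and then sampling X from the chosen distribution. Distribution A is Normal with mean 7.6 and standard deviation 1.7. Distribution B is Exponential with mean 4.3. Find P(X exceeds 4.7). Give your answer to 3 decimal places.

Conditional on each component, P(X > 4.7): A: 0.955985; B: 0.335202.
By total probability, P(X > 4.7) = 0.49·0.955985 + 0.51·0.335202 = 0.639385.

0.639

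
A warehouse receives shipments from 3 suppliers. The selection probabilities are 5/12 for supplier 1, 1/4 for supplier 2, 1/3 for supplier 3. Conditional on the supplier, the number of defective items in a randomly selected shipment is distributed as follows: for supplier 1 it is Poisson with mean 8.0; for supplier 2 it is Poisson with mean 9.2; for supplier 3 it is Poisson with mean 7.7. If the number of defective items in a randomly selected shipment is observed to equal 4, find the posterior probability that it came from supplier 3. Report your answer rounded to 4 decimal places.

Likelihoods P(X=4 | ·): 1: 0.0572523; 2: 0.03016; 3: 0.0663261.
Posterior ∝ prior × likelihood. Numerator for 3: 0.333333·0.0663261 = 0.0221087.
Normalizing constant: 0.416667·0.0572523 + 0.25·0.03016 + 0.333333·0.0663261 = 0.0535038.
P(3 | observation) = 0.0221087 / 0.0535038 = 0.413217.

0.4132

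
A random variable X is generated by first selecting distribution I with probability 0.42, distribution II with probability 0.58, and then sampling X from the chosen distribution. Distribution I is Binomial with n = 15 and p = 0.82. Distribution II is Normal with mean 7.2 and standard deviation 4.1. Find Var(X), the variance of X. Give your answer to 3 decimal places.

17.016

Per component, I: μ=12.3, E[X²]=153.504; II: μ=7.2, E[X²]=68.65.
E[X] = 0.42·12.3 + 0.58·7.2 = 9.342.
E[X²] = 0.42·153.504 + 0.58·68.65 = 104.289.
Var(X) = E[X²] − (E[X])² = 104.289 − 87.273 = 17.0157.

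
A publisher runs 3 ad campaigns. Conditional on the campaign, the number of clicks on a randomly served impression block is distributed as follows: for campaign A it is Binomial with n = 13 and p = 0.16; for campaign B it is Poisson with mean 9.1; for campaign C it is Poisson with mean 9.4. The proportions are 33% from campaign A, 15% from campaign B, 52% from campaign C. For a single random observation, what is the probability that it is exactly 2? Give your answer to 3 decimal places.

0.099

Conditional on each campaign, P(X = 2): A: 0.293364; B: 0.00462352; C: 0.00365475.
By total probability, P(X = 2) = 0.33·0.293364 + 0.15·0.00462352 + 0.52·0.00365475 = 0.0994041.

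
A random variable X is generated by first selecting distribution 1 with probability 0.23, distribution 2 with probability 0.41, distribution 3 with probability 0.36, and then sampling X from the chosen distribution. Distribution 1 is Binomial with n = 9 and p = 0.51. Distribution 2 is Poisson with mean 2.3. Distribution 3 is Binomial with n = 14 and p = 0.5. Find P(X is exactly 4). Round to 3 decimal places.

0.125

Conditional on each component, P(X = 4): 1: 0.240786; 2: 0.116902; 3: 0.0610962.
By total probability, P(X = 4) = 0.23·0.240786 + 0.41·0.116902 + 0.36·0.0610962 = 0.125305.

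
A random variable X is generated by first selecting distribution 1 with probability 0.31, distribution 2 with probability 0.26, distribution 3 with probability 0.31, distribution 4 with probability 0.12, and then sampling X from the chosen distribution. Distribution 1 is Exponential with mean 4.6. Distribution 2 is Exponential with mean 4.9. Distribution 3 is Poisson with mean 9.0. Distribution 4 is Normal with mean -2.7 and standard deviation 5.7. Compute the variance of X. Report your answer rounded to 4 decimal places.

Per component, 1: μ=4.6, E[X²]=42.32; 2: μ=4.9, E[X²]=48.02; 3: μ=9, E[X²]=90; 4: μ=-2.7, E[X²]=39.78.
E[X] = 0.31·4.6 + 0.26·4.9 + 0.31·9 + 0.12·-2.7 = 5.166.
E[X²] = 0.31·42.32 + 0.26·48.02 + 0.31·90 + 0.12·39.78 = 58.278.
Var(X) = E[X²] − (E[X])² = 58.278 − 26.6876 = 31.5904.

31.5904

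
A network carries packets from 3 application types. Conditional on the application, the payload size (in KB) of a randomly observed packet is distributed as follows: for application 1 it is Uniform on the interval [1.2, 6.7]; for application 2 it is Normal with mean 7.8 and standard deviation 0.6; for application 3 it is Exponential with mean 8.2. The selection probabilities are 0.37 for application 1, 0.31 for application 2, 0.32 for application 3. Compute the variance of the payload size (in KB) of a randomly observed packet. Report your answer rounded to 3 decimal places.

Per component, 1: μ=3.95, E[X²]=18.1233; 2: μ=7.8, E[X²]=61.2; 3: μ=8.2, E[X²]=134.48.
E[X] = 0.37·3.95 + 0.31·7.8 + 0.32·8.2 = 6.5035.
E[X²] = 0.37·18.1233 + 0.31·61.2 + 0.32·134.48 = 68.7112.
Var(X) = E[X²] − (E[X])² = 68.7112 − 42.2955 = 26.4157.

26.416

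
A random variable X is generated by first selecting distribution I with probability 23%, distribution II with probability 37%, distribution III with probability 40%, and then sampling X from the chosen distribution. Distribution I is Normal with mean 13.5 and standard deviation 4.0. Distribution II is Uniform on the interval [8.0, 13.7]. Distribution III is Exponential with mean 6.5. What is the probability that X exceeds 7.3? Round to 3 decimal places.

0.716

Conditional on each component, P(X > 7.3): I: 0.939429; II: 1; III: 0.325277.
By total probability, P(X > 7.3) = 0.23·0.939429 + 0.37·1 + 0.4·0.325277 = 0.71618.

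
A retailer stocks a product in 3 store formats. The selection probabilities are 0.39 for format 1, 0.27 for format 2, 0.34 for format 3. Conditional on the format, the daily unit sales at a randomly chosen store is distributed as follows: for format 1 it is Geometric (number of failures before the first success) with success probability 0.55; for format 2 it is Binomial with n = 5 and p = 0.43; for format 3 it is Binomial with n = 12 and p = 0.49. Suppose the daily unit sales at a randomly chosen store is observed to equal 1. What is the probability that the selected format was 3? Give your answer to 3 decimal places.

0.008

Likelihoods P(X=1 | ·): 1: 0.2475; 2: 0.226954; 3: 0.00356984.
Posterior ∝ prior × likelihood. Numerator for 3: 0.34·0.00356984 = 0.00121375.
Normalizing constant: 0.39·0.2475 + 0.27·0.226954 + 0.34·0.00356984 = 0.159016.
P(3 | observation) = 0.00121375 / 0.159016 = 0.00763285.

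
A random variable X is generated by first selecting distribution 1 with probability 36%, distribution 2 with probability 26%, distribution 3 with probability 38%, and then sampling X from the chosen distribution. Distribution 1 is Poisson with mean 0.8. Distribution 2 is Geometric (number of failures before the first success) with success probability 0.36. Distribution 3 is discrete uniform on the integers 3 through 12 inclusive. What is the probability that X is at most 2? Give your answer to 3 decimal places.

Conditional on each component, P(X ≤ 2): 1: 0.952577; 2: 0.737856; 3: 0.
By total probability, P(X ≤ 2) = 0.36·0.952577 + 0.26·0.737856 + 0.38·0 = 0.53477.

0.535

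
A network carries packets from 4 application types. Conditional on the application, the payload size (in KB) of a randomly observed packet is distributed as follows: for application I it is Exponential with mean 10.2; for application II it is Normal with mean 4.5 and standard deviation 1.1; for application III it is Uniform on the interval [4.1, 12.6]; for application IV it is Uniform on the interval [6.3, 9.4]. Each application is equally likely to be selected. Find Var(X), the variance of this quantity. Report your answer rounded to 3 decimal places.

Per component, I: μ=10.2, E[X²]=208.08; II: μ=4.5, E[X²]=21.46; III: μ=8.35, E[X²]=75.7433; IV: μ=7.85, E[X²]=62.4233.
E[X] = 0.25·10.2 + 0.25·4.5 + 0.25·8.35 + 0.25·7.85 = 7.725.
E[X²] = 0.25·208.08 + 0.25·21.46 + 0.25·75.7433 + 0.25·62.4233 = 91.9267.
Var(X) = E[X²] − (E[X])² = 91.9267 − 59.6756 = 32.251.

32.251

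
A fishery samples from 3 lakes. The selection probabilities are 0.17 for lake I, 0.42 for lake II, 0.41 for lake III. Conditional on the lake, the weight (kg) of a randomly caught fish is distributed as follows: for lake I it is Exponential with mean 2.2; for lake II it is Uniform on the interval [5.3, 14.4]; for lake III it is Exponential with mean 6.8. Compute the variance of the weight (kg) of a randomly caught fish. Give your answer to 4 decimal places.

Per component, I: μ=2.2, E[X²]=9.68; II: μ=9.85, E[X²]=103.923; III: μ=6.8, E[X²]=92.48.
E[X] = 0.17·2.2 + 0.42·9.85 + 0.41·6.8 = 7.299.
E[X²] = 0.17·9.68 + 0.42·103.923 + 0.41·92.48 = 83.2102.
Var(X) = E[X²] − (E[X])² = 83.2102 − 53.2754 = 29.9348.

29.9348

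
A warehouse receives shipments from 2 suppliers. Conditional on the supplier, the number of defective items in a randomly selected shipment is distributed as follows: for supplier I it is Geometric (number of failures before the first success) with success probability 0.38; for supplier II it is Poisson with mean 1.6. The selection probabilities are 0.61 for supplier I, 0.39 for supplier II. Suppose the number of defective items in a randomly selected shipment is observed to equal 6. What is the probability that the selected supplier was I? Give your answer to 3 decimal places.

Likelihoods P(X=6 | ·): I: 0.0215841; II: 0.00470453.
Posterior ∝ prior × likelihood. Numerator for I: 0.61·0.0215841 = 0.0131663.
Normalizing constant: 0.61·0.0215841 + 0.39·0.00470453 = 0.0150011.
P(I | observation) = 0.0131663 / 0.0150011 = 0.877691.

0.878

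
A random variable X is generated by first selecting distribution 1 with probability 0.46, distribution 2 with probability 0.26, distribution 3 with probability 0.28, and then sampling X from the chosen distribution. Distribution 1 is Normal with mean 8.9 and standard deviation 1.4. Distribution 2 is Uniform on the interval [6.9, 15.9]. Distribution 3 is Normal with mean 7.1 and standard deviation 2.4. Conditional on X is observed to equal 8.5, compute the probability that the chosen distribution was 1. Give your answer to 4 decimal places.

Likelihoods f(8.5 | ·): 1: 0.273562; 2: 0.111111; 3: 0.14022.
Posterior ∝ prior × likelihood. Numerator for 1: 0.46·0.273562 = 0.125839.
Normalizing constant: 0.46·0.273562 + 0.26·0.111111 + 0.28·0.14022 = 0.193989.
P(1 | observation) = 0.125839 / 0.193989 = 0.648689.

0.6487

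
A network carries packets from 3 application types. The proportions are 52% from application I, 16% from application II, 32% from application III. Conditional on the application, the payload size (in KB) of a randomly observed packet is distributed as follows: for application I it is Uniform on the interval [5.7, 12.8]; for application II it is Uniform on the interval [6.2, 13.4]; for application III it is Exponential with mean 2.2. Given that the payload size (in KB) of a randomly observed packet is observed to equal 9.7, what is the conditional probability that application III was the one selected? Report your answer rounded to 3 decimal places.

0.018

Likelihoods f(9.7 | ·): I: 0.140845; II: 0.138889; III: 0.00553011.
Posterior ∝ prior × likelihood. Numerator for III: 0.32·0.00553011 = 0.00176963.
Normalizing constant: 0.52·0.140845 + 0.16·0.138889 + 0.32·0.00553011 = 0.0972313.
P(III | observation) = 0.00176963 / 0.0972313 = 0.0182003.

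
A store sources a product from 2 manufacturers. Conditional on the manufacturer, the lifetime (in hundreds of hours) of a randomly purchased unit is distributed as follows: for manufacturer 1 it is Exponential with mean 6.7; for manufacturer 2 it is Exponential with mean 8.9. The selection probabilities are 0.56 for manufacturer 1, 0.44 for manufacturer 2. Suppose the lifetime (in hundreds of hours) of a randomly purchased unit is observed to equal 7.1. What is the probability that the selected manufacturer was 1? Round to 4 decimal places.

0.5654

Likelihoods f(7.1 | ·): 1: 0.0517253; 2: 0.0506.
Posterior ∝ prior × likelihood. Numerator for 1: 0.56·0.0517253 = 0.0289661.
Normalizing constant: 0.56·0.0517253 + 0.44·0.0506 = 0.0512301.
P(1 | observation) = 0.0289661 / 0.0512301 = 0.565412.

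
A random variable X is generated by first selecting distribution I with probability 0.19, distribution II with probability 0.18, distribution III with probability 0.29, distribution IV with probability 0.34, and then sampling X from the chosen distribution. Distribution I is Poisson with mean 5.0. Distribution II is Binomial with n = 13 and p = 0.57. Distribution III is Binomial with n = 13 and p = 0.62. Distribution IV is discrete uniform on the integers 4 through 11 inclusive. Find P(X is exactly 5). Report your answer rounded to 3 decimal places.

0.107

Conditional on each component, P(X = 5): I: 0.175467; II: 0.0905108; III: 0.0512632; IV: 0.125.
By total probability, P(X = 5) = 0.19·0.175467 + 0.18·0.0905108 + 0.29·0.0512632 + 0.34·0.125 = 0.106997.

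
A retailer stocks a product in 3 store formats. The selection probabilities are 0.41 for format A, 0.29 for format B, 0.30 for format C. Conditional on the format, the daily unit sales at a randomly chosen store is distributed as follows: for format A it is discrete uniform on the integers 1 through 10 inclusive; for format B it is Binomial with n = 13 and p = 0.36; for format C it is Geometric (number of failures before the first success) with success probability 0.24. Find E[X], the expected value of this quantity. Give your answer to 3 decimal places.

4.562

Component means — A: 5.5; B: 4.68; C: 3.16667.
E[X] = 0.41·5.5 + 0.29·4.68 + 0.3·3.16667 = 4.5622.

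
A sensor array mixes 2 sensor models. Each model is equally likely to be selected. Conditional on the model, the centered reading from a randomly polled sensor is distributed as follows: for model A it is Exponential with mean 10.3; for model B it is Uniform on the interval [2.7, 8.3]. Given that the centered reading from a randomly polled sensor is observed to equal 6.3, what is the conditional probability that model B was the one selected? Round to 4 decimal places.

Likelihoods f(6.3 | ·): A: 0.0526655; B: 0.178571.
Posterior ∝ prior × likelihood. Numerator for B: 0.5·0.178571 = 0.0892857.
Normalizing constant: 0.5·0.0526655 + 0.5·0.178571 = 0.115618.
P(B | observation) = 0.0892857 / 0.115618 = 0.772244.

0.7722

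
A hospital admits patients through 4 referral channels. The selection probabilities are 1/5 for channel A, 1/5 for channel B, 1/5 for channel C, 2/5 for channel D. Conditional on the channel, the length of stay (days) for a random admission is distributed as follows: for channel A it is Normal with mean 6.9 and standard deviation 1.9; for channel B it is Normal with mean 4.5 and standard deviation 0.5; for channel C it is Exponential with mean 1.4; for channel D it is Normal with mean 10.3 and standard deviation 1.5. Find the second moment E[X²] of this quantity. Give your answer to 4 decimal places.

For each component E[X²] = Var + (mean)², giving A: 51.22; B: 20.5; C: 3.92; D: 108.34.
Overall E[X²] = 0.2·51.22 + 0.2·20.5 + 0.2·3.92 + 0.4·108.34 = 58.464.

58.4640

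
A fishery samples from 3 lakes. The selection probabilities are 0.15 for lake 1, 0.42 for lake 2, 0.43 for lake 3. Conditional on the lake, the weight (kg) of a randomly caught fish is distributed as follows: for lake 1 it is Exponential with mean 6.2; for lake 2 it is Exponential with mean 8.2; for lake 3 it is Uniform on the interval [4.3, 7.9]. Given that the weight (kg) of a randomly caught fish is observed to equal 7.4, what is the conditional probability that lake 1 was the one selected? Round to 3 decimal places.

0.050

Likelihoods f(7.4 | ·): 1: 0.0488941; 2: 0.0494609; 3: 0.277778.
Posterior ∝ prior × likelihood. Numerator for 1: 0.15·0.0488941 = 0.00733412.
Normalizing constant: 0.15·0.0488941 + 0.42·0.0494609 + 0.43·0.277778 = 0.147552.
P(1 | observation) = 0.00733412 / 0.147552 = 0.0497053.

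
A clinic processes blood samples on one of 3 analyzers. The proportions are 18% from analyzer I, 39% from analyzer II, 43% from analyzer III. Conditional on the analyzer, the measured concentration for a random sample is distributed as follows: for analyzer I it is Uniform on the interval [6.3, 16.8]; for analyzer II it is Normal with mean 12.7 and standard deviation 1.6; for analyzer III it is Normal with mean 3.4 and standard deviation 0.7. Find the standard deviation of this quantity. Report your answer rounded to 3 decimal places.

4.754

Per component, I: μ=11.55, E[X²]=142.59; II: μ=12.7, E[X²]=163.85; III: μ=3.4, E[X²]=12.05.
E[X] = 0.18·11.55 + 0.39·12.7 + 0.43·3.4 = 8.494.
E[X²] = 0.18·142.59 + 0.39·163.85 + 0.43·12.05 = 94.7492.
Var(X) = E[X²] − (E[X])² = 94.7492 − 72.148 = 22.6012.
SD(X) = √22.6012 = 4.75407.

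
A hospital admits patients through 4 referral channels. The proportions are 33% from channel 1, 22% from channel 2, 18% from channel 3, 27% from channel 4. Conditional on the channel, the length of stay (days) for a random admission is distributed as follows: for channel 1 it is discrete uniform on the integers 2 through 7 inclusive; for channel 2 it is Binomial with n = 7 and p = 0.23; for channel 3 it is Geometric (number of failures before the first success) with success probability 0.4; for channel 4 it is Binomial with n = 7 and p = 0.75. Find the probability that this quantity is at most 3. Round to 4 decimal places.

0.4939

Conditional on each channel, P(X ≤ 3): 1: 0.333333; 2: 0.946439; 3: 0.8704; 4: 0.0705566.
By total probability, P(X ≤ 3) = 0.33·0.333333 + 0.22·0.946439 + 0.18·0.8704 + 0.27·0.0705566 = 0.493939.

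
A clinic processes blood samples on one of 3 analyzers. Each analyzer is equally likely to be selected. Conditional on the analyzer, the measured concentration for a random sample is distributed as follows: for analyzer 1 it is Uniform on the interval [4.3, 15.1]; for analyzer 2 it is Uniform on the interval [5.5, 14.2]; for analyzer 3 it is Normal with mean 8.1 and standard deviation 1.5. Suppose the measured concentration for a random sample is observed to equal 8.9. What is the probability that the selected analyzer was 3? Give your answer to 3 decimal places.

Likelihoods f(8.9 | ·): 1: 0.0925926; 2: 0.114943; 3: 0.230703.
Posterior ∝ prior × likelihood. Numerator for 3: 0.333333·0.230703 = 0.0769009.
Normalizing constant: 0.333333·0.0925926 + 0.333333·0.114943 + 0.333333·0.230703 = 0.146079.
P(3 | observation) = 0.0769009 / 0.146079 = 0.526433.

0.526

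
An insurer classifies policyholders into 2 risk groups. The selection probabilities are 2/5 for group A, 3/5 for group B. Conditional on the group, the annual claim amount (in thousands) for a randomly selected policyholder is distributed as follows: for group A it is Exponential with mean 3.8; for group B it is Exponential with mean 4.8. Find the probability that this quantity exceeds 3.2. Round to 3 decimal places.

Conditional on each group, P(X > 3.2): A: 0.430803; B: 0.513417.
By total probability, P(X > 3.2) = 0.4·0.430803 + 0.6·0.513417 = 0.480371.

0.480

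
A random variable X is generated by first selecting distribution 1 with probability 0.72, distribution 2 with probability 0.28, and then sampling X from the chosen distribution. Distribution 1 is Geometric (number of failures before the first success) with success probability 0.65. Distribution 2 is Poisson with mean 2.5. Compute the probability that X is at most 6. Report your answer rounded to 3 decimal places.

0.996

Conditional on each component, P(X ≤ 6): 1: 0.999357; 2: 0.985813.
By total probability, P(X ≤ 6) = 0.72·0.999357 + 0.28·0.985813 = 0.995564.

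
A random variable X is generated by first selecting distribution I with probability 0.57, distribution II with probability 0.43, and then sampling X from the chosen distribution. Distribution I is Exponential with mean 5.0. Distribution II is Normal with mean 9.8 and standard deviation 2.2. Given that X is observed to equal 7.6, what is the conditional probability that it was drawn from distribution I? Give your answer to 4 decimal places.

Likelihoods f(7.6 | ·): I: 0.0437424; II: 0.109987.
Posterior ∝ prior × likelihood. Numerator for I: 0.57·0.0437424 = 0.0249332.
Normalizing constant: 0.57·0.0437424 + 0.43·0.109987 = 0.0722274.
P(I | observation) = 0.0249332 / 0.0722274 = 0.345203.

0.3452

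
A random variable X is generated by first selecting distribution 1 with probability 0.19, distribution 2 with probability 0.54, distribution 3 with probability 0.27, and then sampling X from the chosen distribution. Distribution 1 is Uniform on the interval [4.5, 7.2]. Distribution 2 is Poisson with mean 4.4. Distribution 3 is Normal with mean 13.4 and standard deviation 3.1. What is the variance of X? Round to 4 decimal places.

Per component, 1: μ=5.85, E[X²]=34.83; 2: μ=4.4, E[X²]=23.76; 3: μ=13.4, E[X²]=189.17.
E[X] = 0.19·5.85 + 0.54·4.4 + 0.27·13.4 = 7.1055.
E[X²] = 0.19·34.83 + 0.54·23.76 + 0.27·189.17 = 70.524.
Var(X) = E[X²] − (E[X])² = 70.524 − 50.4881 = 20.0359.

20.0359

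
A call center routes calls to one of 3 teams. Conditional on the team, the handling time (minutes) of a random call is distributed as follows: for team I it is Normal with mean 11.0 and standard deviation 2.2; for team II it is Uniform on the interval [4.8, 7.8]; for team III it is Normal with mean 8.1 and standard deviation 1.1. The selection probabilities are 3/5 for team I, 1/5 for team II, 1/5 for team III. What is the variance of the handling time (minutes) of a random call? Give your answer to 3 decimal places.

Per component, I: μ=11, E[X²]=125.84; II: μ=6.3, E[X²]=40.44; III: μ=8.1, E[X²]=66.82.
E[X] = 0.6·11 + 0.2·6.3 + 0.2·8.1 = 9.48.
E[X²] = 0.6·125.84 + 0.2·40.44 + 0.2·66.82 = 96.956.
Var(X) = E[X²] − (E[X])² = 96.956 − 89.8704 = 7.0856.

7.086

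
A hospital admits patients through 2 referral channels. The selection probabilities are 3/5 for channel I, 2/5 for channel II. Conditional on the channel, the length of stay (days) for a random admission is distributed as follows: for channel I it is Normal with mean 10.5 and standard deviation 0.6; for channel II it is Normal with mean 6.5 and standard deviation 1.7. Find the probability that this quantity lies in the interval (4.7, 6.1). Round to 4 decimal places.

Conditional on each channel, P(4.7 < X < 6.1): I: 1.12244e-13; II: 0.26215.
By total probability, P(4.7 < X < 6.1) = 0.6·1.12244e-13 + 0.4·0.26215 = 0.10486.

0.1049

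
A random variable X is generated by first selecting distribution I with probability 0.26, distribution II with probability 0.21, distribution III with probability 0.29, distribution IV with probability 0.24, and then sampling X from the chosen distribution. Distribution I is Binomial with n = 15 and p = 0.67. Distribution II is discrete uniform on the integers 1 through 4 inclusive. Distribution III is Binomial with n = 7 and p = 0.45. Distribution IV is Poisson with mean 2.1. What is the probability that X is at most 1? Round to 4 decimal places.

Conditional on each component, P(X ≤ 1): I: 1.88535e-06; II: 0.25; III: 0.102418; IV: 0.379615.
By total probability, P(X ≤ 1) = 0.26·1.88535e-06 + 0.21·0.25 + 0.29·0.102418 + 0.24·0.379615 = 0.173309.

0.1733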